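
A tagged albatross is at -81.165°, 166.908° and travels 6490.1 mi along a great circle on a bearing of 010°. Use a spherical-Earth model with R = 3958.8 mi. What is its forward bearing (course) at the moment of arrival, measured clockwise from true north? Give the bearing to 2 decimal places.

Angular distance δ = d/R = 6490.1 / 3958.8 = 1.639411 rad.
With φ₁ = -81.165° = -1.416596 rad and θ = 10° = 0.174533 rad:
sin φ₂ = sin φ₁ cos δ + cos φ₁ sin δ cos θ = (-0.988135)(-0.068561) + (0.153589)(0.997647)(0.984808) = 0.218647
φ₂ = asin(0.218647) = 0.220428 rad = 12.630°.
Then Δλ = atan2(0.026608, 0.147492) = 0.178481 rad, from sin θ sin δ cos φ₁ over cos δ − sin φ₁ sin φ₂.
λ₂ = 166.908° + 10.226° = 177.134°.
The forward bearing on arrival equals the back-azimuth from the destination plus 180°.
Back-azimuth from P₂ (12.63°, 177.13°) to P₁ (-81.17°, 166.91°), with Δλ' = λ₁ − λ₂ = -10.23°: atan2( sin Δλ' cos φ₁ , cos φ₂ sin φ₁ − sin φ₂ cos φ₁ cos Δλ' ) = 181.57°.
Final bearing = (181.57° + 180°) mod 360° = 1.57°.

final bearing 1.57°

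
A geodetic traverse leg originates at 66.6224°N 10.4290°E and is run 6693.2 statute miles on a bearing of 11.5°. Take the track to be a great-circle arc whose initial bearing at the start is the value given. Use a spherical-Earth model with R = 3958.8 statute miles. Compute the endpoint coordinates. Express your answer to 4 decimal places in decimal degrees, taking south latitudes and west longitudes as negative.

latitude 16.0348°, longitude 178.5440°

δ = 6693.2/3958.8 = 1.690714 rad (96.8708°).
With φ₁ = 66.6224° = 1.162780 rad and θ = 11.5° = 0.200713 rad:
sin φ₂ = sin φ₁ cos δ + cos φ₁ sin δ cos θ = (0.917910)(-0.119631) + (0.396789)(0.992818)(0.979925) = 0.276221
φ₂ = asin(0.276221) = 0.279860 rad = 16.0348°.
For the longitude increment, Δλ = atan2( sin θ sin δ cos φ₁, cos δ − sin φ₁ sin φ₂ ) = atan2(0.078539, -0.373177) = 168.1150°.
Hence λ₂ = 10.4290° + 168.1150° = 178.5440°.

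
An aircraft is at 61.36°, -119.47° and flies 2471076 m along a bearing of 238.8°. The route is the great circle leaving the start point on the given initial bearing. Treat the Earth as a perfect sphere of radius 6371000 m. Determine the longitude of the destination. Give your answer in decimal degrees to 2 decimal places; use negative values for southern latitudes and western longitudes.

Central angle δ = d/R = 0.387863 rad.
Converting: φ₁ = 1.070934 rad, θ = 4.167846 rad.
Applying the spherical law of cosines for sides, sin φ₂ = sin φ₁ cos δ + cos φ₁ sin δ cos θ = 0.718549, so φ₂ = 45.93°.
Δλ = atan2( sin θ sin δ cos φ₁ , cos δ − sin φ₁ sin φ₂ ) = atan2(-0.155059, 0.295086) = -0.483816 rad = -27.72°.
Hence λ₂ = -119.47° + -27.72° = -147.19°.

longitude -147.19°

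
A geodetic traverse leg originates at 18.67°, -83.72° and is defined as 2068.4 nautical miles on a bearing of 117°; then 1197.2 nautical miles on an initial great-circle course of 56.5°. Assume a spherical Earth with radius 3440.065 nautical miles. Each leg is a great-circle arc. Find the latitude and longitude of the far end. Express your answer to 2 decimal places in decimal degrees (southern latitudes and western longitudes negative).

Apply the spherical direct solution leg by leg, carrying full precision between legs.
Leg 1: from (18.67°, -83.72°), δ = 2068.4/3440.065 = 0.601268 rad, θ = 117° → φ = 1.18°, λ = -53.45°.
Leg 2: from (1.18°, -53.45°), δ = 1197.2/3440.065 = 0.348017 rad, θ = 56.5° → φ = 11.98°, λ = -36.54°.

latitude 11.98°, longitude -36.54°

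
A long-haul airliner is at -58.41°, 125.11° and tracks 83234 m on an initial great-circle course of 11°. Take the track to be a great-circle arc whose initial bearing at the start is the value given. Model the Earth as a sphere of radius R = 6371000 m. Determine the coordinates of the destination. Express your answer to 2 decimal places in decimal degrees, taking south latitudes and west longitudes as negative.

latitude -57.67°, longitude 125.38°

The arc subtends δ = 83234/6371000 = 0.013065 rad at the centre.
With φ₁ = -58.41° = -1.019447 rad and θ = 11° = 0.191986 rad:
Applying the spherical law of cosines for sides, sin φ₂ = sin φ₁ cos δ + cos φ₁ sin δ cos θ = -0.845028, so φ₂ = -57.67°.
For the longitude increment, Δλ = atan2( sin θ sin δ cos φ₁, cos δ − sin φ₁ sin φ₂ ) = atan2(0.001306, 0.280104) = 0.27°.
Hence λ₂ = 125.11° + 0.27° = 125.38°.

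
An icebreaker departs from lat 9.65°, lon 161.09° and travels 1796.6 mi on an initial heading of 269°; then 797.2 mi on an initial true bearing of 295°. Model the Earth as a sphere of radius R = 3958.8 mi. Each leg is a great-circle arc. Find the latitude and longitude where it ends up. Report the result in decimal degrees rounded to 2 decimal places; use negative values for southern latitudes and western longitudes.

latitude 12.94°, longitude 124.08°

Apply the spherical direct solution leg by leg, carrying full precision between legs.
Leg 1: from (9.65°, 161.09°), δ = 1796.6/3958.8 = 0.453824 rad, θ = 269° → φ = 8.23°, λ = 134.80°.
Leg 2: from (8.23°, 134.80°), δ = 797.2/3958.8 = 0.201374 rad, θ = 295° → φ = 12.94°, λ = 124.08°.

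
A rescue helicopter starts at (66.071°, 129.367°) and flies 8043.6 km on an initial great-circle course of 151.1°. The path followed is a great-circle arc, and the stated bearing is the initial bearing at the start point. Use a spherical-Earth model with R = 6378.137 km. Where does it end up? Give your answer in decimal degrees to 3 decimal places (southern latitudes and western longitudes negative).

The arc subtends δ = 8043.6/6378.137 = 1.261121 rad at the centre.
With φ₁ = 66.071° = 1.153156 rad and θ = 151.1° = 2.637192 rad:
Applying the spherical law of cosines for sides, sin φ₂ = sin φ₁ cos δ + cos φ₁ sin δ cos θ = -0.059645, so φ₂ = -3.419°.
For the longitude increment, Δλ = atan2( sin θ sin δ cos φ₁, cos δ − sin φ₁ sin φ₂ ) = atan2(0.186697, 0.359268) = 27.459°.
λ₂ = λ₁ + Δλ = 156.826°.

latitude -3.419°, longitude 156.826°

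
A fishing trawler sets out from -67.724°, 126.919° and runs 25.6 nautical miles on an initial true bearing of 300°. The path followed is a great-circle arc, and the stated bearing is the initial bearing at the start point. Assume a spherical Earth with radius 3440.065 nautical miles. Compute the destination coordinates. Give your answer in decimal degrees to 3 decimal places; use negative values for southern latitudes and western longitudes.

δ = 25.6/3440.065 = 0.007442 rad (0.4264°).
With φ₁ = -67.724° = -1.182007 rad and θ = 300° = 5.235988 rad:
Destination latitude: φ₂ = arcsin( sin φ₁ cos δ + cos φ₁ sin δ cos θ ) = arcsin(-0.923933) = -67.508°.
Then Δλ = atan2(-0.002443, 0.144994) = -0.016847 rad, from sin θ sin δ cos φ₁ over cos δ − sin φ₁ sin φ₂.
λ₂ = λ₁ + Δλ = 125.954°.

latitude -67.508°, longitude 125.954°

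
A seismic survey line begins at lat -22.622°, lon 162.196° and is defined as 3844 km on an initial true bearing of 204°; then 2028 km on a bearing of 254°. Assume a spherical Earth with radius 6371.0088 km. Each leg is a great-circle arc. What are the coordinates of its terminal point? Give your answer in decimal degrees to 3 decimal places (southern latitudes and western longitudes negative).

Apply the spherical direct solution leg by leg, carrying full precision between legs.
Leg 1: from (-22.622°, 162.196°), δ = 3844/6371.0088 = 0.603358 rad, θ = 204° → φ = -52.675°, λ = 139.824°.
Leg 2: from (-52.675°, 139.824°), δ = 2028/6371.0088 = 0.318317 rad, θ = 254° → φ = -53.859°, λ = 109.153°.

latitude -53.859°, longitude 109.153°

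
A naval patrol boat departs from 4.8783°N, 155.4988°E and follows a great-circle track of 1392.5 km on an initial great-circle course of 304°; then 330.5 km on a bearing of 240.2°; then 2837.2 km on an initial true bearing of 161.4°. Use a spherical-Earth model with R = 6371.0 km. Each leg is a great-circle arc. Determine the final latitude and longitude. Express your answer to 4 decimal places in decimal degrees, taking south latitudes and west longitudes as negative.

Apply the spherical direct solution leg by leg, carrying full precision between legs.
Leg 1: from (4.8783°, 155.4988°), δ = 1392.5/6371 = 0.218569 rad, θ = 304° → φ = 11.7609°, λ = 144.9183°.
Leg 2: from (11.7609°, 144.9183°), δ = 330.5/6371 = 0.051876 rad, θ = 240.2° → φ = 10.2723°, λ = 142.2973°.
Leg 3: from (10.2723°, 142.2973°), δ = 2837.2/6371 = 0.445330 rad, θ = 161.4° → φ = -13.9326°, λ = 150.4353°.

latitude -13.9326°, longitude 150.4353°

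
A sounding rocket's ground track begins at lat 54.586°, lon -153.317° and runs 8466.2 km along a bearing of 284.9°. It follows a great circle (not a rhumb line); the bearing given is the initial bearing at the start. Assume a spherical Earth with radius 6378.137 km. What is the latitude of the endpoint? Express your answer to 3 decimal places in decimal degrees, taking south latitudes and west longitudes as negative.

The arc subtends δ = 8466.2/6378.137 = 1.327378 rad at the centre.
Converting: φ₁ = 0.952705 rad, θ = 4.972443 rad.
Destination latitude: φ₂ = arcsin( sin φ₁ cos δ + cos φ₁ sin δ cos θ ) = arcsin(0.341040) = 19.940°.
For the longitude increment, Δλ = atan2( sin θ sin δ cos φ₁, cos δ − sin φ₁ sin φ₂ ) = atan2(-0.543487, -0.036921) = -93.886°.
λ₂ = -153.317° + -93.886° = -247.203°, normalized to (−180°, 180°] → 112.797°.

latitude 19.940°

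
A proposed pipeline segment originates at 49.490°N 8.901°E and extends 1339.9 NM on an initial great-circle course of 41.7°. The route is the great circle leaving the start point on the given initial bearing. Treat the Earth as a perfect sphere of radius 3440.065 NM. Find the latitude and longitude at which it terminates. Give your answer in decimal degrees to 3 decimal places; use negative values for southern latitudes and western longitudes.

δ = 1339.9/3440.065 = 0.389498 rad (22.3166°).
With φ₁ = 49.490° = 0.863763 rad and θ = 41.7° = 0.727802 rad:
sin φ₂ = sin φ₁ cos δ + cos φ₁ sin δ cos θ = (0.760293)(0.925100) + (0.649581)(0.379724)(0.746638) = 0.887513
φ₂ = asin(0.887513) = 1.091920 rad = 62.562°.
Then Δλ = atan2(0.164087, 0.250330) = 0.580220 rad, from sin θ sin δ cos φ₁ over cos δ − sin φ₁ sin φ₂.
Hence λ₂ = 8.901° + 33.244° = 42.145°.

latitude 62.562°, longitude 42.145°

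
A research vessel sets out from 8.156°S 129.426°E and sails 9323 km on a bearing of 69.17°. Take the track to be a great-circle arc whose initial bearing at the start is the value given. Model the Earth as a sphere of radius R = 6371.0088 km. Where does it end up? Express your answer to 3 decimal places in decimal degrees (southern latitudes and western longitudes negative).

latitude 19.558°, longitude -150.123°

δ = 9323/6371.0088 = 1.463348 rad (83.8436°).
Start latitude φ₁ = -0.142349 rad; initial bearing θ = 1.207244 rad.
sin φ₂ = sin φ₁ cos δ + cos φ₁ sin δ cos θ = (-0.141869)(0.107242) + (0.989885)(0.994233)(0.355596) = 0.334755
φ₂ = asin(0.334755) = 0.341346 rad = 19.558°.
For the longitude increment, Δλ = atan2( sin θ sin δ cos φ₁, cos δ − sin φ₁ sin φ₂ ) = atan2(0.919851, 0.154734) = 80.451°.
λ₂ = 129.426° + 80.451° = 209.877°, normalized to (−180°, 180°] → -150.123°.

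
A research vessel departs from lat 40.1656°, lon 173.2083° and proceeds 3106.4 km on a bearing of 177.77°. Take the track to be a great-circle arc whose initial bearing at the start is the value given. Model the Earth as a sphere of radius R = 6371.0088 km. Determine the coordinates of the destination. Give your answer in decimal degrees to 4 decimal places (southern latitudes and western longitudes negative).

The arc subtends δ = 3106.4/6371.0088 = 0.487584 rad at the centre.
Start latitude φ₁ = 0.701022 rad; initial bearing θ = 3.102672 rad.
sin φ₂ = sin φ₁ cos δ + cos φ₁ sin δ cos θ = (0.644999)(0.883467) + (0.764183)(0.468493)(-0.999243) = 0.212093
φ₂ = asin(0.212093) = 0.213716 rad = 12.2450°.
Δλ = atan2( sin θ sin δ cos φ₁ , cos δ − sin φ₁ sin φ₂ ) = atan2(0.013931, 0.746668) = 0.018655 rad = 1.0689°.
λ₂ = 173.2083° + 1.0689° = 174.2772°.

latitude 12.2450°, longitude 174.2772°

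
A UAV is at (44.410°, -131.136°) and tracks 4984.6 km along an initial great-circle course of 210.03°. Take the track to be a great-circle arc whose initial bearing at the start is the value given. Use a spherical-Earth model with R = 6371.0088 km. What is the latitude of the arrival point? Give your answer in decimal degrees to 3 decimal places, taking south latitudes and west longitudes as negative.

δ = 4984.6/6371.0088 = 0.782388 rad (44.8275°).
Start latitude φ₁ = 0.775101 rad; initial bearing θ = 3.665715 rad.
sin φ₂ = sin φ₁ cos δ + cos φ₁ sin δ cos θ = (0.699788)(0.709232) + (0.714351)(0.704975)(-0.865763) = 0.060314
φ₂ = asin(0.060314) = 0.060351 rad = 3.458°.
Δλ = atan2( sin θ sin δ cos φ₁ , cos δ − sin φ₁ sin φ₂ ) = atan2(-0.252028, 0.667025) = -0.361257 rad = -20.699°.
λ₂ = λ₁ + Δλ = -151.835°.

latitude 3.458°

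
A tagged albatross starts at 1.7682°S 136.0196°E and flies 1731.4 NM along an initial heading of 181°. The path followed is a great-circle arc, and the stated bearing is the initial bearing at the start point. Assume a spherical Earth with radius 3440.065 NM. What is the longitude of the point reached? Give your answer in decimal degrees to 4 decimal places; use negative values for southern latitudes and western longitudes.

Central angle δ = d/R = 0.503304 rad.
Converting: φ₁ = -0.030861 rad, θ = 3.159046 rad.
Applying the spherical law of cosines for sides, sin φ₂ = sin φ₁ cos δ + cos φ₁ sin δ cos θ = -0.509049, so φ₂ = -30.6005°.
For the longitude increment, Δλ = atan2( sin θ sin δ cos φ₁, cos δ − sin φ₁ sin φ₂ ) = atan2(-0.008414, 0.860286) = -0.5603°.
Hence λ₂ = 136.0196° + -0.5603° = 135.4593°.

longitude 135.4593°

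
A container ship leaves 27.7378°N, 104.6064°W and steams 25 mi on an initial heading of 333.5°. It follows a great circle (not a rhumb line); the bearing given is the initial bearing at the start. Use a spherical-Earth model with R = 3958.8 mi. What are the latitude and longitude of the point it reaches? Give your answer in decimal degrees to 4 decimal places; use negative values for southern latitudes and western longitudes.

Angular distance δ = d/R = 25 / 3958.8 = 0.006315 rad.
Converting: φ₁ = 0.484116 rad, θ = 5.820673 rad.
Destination latitude: φ₂ = arcsin( sin φ₁ cos δ + cos φ₁ sin δ cos θ ) = arcsin(0.470419) = 28.0615°.
Then Δλ = atan2(-0.002494, 0.781035) = -0.003193 rad, from sin θ sin δ cos φ₁ over cos δ − sin φ₁ sin φ₂.
Hence λ₂ = -104.6064° + -0.1830° = -104.7894°.

latitude 28.0615°, longitude -104.7894°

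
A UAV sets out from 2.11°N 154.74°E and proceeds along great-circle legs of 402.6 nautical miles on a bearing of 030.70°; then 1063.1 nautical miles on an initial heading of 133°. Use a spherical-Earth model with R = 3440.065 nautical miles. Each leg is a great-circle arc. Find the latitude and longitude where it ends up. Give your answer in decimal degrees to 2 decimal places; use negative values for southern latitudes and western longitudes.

Apply the spherical direct solution leg by leg, carrying full precision between legs.
Leg 1: from (2.11°, 154.74°), δ = 402.6/3440.065 = 0.117033 rad, θ = 30.7° → φ = 7.87°, λ = 158.19°.
Leg 2: from (7.87°, 158.19°), δ = 1063.1/3440.065 = 0.309035 rad, θ = 133° → φ = -4.30°, λ = 171.08°.

latitude -4.30°, longitude 171.08°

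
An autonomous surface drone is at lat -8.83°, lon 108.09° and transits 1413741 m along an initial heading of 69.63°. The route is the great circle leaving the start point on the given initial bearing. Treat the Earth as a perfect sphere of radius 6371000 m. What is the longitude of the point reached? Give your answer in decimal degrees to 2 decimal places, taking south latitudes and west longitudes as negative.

Angular distance δ = d/R = 1413741 / 6371000 = 0.221903 rad.
Start latitude φ₁ = -0.154113 rad; initial bearing θ = 1.215273 rad.
sin φ₂ = sin φ₁ cos δ + cos φ₁ sin δ cos θ = (-0.153503)(0.975480) + (0.988148)(0.220086)(0.348081) = -0.074040
φ₂ = asin(-0.074040) = -0.074107 rad = -4.25°.
Then Δλ = atan2(0.203877, 0.964115) = 0.208396 rad, from sin θ sin δ cos φ₁ over cos δ − sin φ₁ sin φ₂.
Hence λ₂ = 108.09° + 11.94° = 120.03°.

longitude 120.03°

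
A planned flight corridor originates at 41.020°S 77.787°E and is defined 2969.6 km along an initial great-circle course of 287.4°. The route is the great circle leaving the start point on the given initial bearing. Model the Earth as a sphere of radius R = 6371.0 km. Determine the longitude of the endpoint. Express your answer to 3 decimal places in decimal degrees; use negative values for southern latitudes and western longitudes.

Central angle δ = d/R = 0.466112 rad.
With φ₁ = -41.020° = -0.715934 rad and θ = 287.4° = 5.016076 rad:
Destination latitude: φ₂ = arcsin( sin φ₁ cos δ + cos φ₁ sin δ cos θ ) = arcsin(-0.484910) = -29.007°.
Δλ = atan2( sin θ sin δ cos φ₁ , cos δ − sin φ₁ sin φ₂ ) = atan2(-0.323560, 0.575065) = -0.512503 rad = -29.364°.
λ₂ = λ₁ + Δλ = 48.423°.

longitude 48.423°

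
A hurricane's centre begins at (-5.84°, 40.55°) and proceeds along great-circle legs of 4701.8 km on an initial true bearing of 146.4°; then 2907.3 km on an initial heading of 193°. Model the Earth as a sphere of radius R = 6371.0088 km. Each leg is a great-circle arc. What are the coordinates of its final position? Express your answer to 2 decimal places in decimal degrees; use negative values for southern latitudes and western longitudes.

latitude -64.22°, longitude 56.11°

Apply the spherical direct solution leg by leg, carrying full precision between legs.
Leg 1: from (-5.84°, 40.55°), δ = 4701.8/6371.0088 = 0.737999 rad, θ = 146.4° → φ = -39.25°, λ = 69.29°.
Leg 2: from (-39.25°, 69.29°), δ = 2907.3/6371.0088 = 0.456333 rad, θ = 193° → φ = -64.22°, λ = 56.11°.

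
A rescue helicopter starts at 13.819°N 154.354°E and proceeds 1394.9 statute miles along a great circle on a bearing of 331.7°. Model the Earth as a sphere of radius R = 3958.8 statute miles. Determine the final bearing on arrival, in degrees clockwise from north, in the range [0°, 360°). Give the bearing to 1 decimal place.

Angular distance δ = d/R = 1394.9 / 3958.8 = 0.352354 rad.
Converting: φ₁ = 0.241187 rad, θ = 5.789257 rad.
sin φ₂ = sin φ₁ cos δ + cos φ₁ sin δ cos θ = (0.238855)(0.938563) + (0.971055)(0.345108)(0.880477) = 0.519246
φ₂ = asin(0.519246) = 0.545968 rad = 31.282°.
Then Δλ = atan2(-0.158876, 0.814538) = -0.192632 rad, from sin θ sin δ cos φ₁ over cos δ − sin φ₁ sin φ₂.
λ₂ = 154.354° + -11.037° = 143.317°.
The forward bearing on arrival equals the back-azimuth from the destination plus 180°.
Back-azimuth from P₂ (31.3°, 143.3°) to P₁ (13.8°, 154.4°), with Δλ' = λ₁ − λ₂ = 11.0°: atan2( sin Δλ' cos φ₁ , cos φ₂ sin φ₁ − sin φ₂ cos φ₁ cos Δλ' ) = 147.4°.
Final bearing = (147.4° + 180°) mod 360° = 327.4°.

final bearing 327.4°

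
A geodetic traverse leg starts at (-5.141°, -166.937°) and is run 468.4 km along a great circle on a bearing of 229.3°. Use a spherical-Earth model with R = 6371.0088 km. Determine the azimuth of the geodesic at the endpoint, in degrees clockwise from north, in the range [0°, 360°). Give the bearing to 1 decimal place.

final bearing 229.7°

The arc subtends δ = 468.4/6371.0088 = 0.073521 rad at the centre.
With φ₁ = -5.141° = -0.089727 rad and θ = 229.3° = 4.002040 rad:
Destination latitude: φ₂ = arcsin( sin φ₁ cos δ + cos φ₁ sin δ cos θ ) = arcsin(-0.137072) = -7.878°.
For the longitude increment, Δλ = atan2( sin θ sin δ cos φ₁, cos δ − sin φ₁ sin φ₂ ) = atan2(-0.055464, 0.985016) = -3.223°.
Hence λ₂ = -166.937° + -3.223° = -170.160°.
The forward bearing on arrival equals the back-azimuth from the destination plus 180°.
Back-azimuth from P₂ (-7.9°, -170.2°) to P₁ (-5.1°, -166.9°), with Δλ' = λ₁ − λ₂ = 3.2°: atan2( sin Δλ' cos φ₁ , cos φ₂ sin φ₁ − sin φ₂ cos φ₁ cos Δλ' ) = 49.7°.
Final bearing = (49.7° + 180°) mod 360° = 229.7°.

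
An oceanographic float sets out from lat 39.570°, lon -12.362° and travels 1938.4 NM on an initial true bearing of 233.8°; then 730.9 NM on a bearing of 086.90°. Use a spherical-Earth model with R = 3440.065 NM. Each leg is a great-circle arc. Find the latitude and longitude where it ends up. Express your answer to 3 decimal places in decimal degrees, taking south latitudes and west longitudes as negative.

latitude 17.435°, longitude -26.429°

Apply the spherical direct solution leg by leg, carrying full precision between legs.
Leg 1: from (39.570°, -12.362°), δ = 1938.4/3440.065 = 0.563478 rad, θ = 233.8° → φ = 17.180°, λ = -39.179°.
Leg 2: from (17.180°, -39.179°), δ = 730.9/3440.065 = 0.212467 rad, θ = 86.9° → φ = 17.435°, λ = -26.429°.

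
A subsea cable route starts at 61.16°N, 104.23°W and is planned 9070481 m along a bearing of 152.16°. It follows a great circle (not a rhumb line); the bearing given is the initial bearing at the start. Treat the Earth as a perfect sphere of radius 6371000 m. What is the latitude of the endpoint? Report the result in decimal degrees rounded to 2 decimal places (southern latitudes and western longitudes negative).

latitude -17.07°

Angular distance δ = d/R = 9070481 / 6371000 = 1.423714 rad.
With φ₁ = 61.16° = 1.067443 rad and θ = 152.16° = 2.655693 rad:
Destination latitude: φ₂ = arcsin( sin φ₁ cos δ + cos φ₁ sin δ cos θ ) = arcsin(-0.293553) = -17.07°.
For the longitude increment, Δλ = atan2( sin θ sin δ cos φ₁, cos δ − sin φ₁ sin φ₂ ) = atan2(0.222834, 0.403696) = 28.90°.
Hence λ₂ = -104.23° + 28.90° = -75.33°.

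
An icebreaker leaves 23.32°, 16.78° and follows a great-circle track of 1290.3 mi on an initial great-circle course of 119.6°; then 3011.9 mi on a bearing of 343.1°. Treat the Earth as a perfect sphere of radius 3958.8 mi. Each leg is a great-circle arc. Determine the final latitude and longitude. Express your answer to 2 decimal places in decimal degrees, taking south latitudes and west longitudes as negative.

latitude 53.95°, longitude 13.49°

Apply the spherical direct solution leg by leg, carrying full precision between legs.
Leg 1: from (23.32°, 16.78°), δ = 1290.3/3958.8 = 0.325932 rad, θ = 119.6° → φ = 13.28°, λ = 33.40°.
Leg 2: from (13.28°, 33.40°), δ = 3011.9/3958.8 = 0.760811 rad, θ = 343.1° → φ = 53.95°, λ = 13.49°.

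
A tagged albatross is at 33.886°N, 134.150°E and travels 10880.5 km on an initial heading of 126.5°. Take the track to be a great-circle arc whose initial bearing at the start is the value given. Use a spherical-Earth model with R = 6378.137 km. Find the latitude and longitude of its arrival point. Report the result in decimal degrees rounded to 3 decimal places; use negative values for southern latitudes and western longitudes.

latitude -34.360°, longitude -151.076°

Central angle δ = d/R = 1.705906 rad.
Start latitude φ₁ = 0.591422 rad; initial bearing θ = 2.207842 rad.
sin φ₂ = sin φ₁ cos δ + cos φ₁ sin δ cos θ = (0.557542)(-0.134699) + (0.830149)(0.990887)(-0.594823) = -0.564391
φ₂ = asin(-0.564391) = -0.599696 rad = -34.360°.
Δλ = atan2( sin θ sin δ cos φ₁ , cos δ − sin φ₁ sin φ₂ ) = atan2(0.661239, 0.179973) = 1.305057 rad = 74.774°.
λ₂ = 134.150° + 74.774° = 208.924°, normalized to (−180°, 180°] → -151.076°.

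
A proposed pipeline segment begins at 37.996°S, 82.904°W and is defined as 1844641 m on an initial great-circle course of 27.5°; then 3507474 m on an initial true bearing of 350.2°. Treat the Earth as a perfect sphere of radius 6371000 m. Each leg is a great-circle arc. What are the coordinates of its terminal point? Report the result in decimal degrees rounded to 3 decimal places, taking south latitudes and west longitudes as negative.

Apply the spherical direct solution leg by leg, carrying full precision between legs.
Leg 1: from (-37.996°, -82.904°), δ = 1844641/6371000 = 0.289537 rad, θ = 27.5° → φ = -22.980°, λ = -74.671°.
Leg 2: from (-22.980°, -74.671°), δ = 3507474/6371000 = 0.550537 rad, θ = 350.2° → φ = 8.157°, λ = -79.832°.

latitude 8.157°, longitude -79.832°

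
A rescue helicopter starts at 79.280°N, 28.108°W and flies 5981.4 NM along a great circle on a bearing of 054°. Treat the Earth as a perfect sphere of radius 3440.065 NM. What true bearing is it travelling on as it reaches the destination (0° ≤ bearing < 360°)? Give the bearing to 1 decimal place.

final bearing 171.3°

Angular distance δ = d/R = 5981.4 / 3440.065 = 1.738746 rad.
Start latitude φ₁ = 1.383697 rad; initial bearing θ = 0.942478 rad.
sin φ₂ = sin φ₁ cos δ + cos φ₁ sin δ cos θ = (0.982548)(-0.167161) + (0.186010)(0.985930)(0.587785) = -0.056449
φ₂ = asin(-0.056449) = -0.056479 rad = -3.236°.
Δλ = atan2( sin θ sin δ cos φ₁ , cos δ − sin φ₁ sin φ₂ ) = atan2(0.148368, -0.111698) = 2.216116 rad = 126.974°.
Hence λ₂ = -28.108° + 126.974° = 98.866°.
The forward bearing on arrival equals the back-azimuth from the destination plus 180°.
Back-azimuth from P₂ (-3.2°, 98.9°) to P₁ (79.3°, -28.1°), with Δλ' = λ₁ − λ₂ = -127.0°: atan2( sin Δλ' cos φ₁ , cos φ₂ sin φ₁ − sin φ₂ cos φ₁ cos Δλ' ) = 351.3°.
Final bearing = (351.3° + 180°) mod 360° = 171.3°.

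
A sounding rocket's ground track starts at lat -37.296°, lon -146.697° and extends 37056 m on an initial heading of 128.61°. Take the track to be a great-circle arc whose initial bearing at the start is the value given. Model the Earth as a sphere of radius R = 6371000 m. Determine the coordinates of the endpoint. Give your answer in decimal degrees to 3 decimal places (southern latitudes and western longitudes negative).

Central angle δ = d/R = 0.005816 rad.
Converting: φ₁ = -0.650938 rad, θ = 2.244668 rad.
Applying the spherical law of cosines for sides, sin φ₂ = sin φ₁ cos δ + cos φ₁ sin δ cos θ = -0.608810, so φ₂ = -37.504°.
Then Δλ = atan2(0.003616, 0.631085) = 0.005729 rad, from sin θ sin δ cos φ₁ over cos δ − sin φ₁ sin φ₂.
λ₂ = -146.697° + 0.328° = -146.369°.

latitude -37.504°, longitude -146.369°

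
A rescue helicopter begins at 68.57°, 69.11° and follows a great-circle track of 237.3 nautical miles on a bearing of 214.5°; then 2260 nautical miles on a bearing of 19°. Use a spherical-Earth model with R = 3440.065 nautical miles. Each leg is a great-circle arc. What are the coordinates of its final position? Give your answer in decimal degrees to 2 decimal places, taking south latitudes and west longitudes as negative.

Apply the spherical direct solution leg by leg, carrying full precision between legs.
Leg 1: from (68.57°, 69.11°), δ = 237.3/3440.065 = 0.068981 rad, θ = 214.5° → φ = 65.22°, λ = 63.77°.
Leg 2: from (65.22°, 63.77°), δ = 2260/3440.065 = 0.656964 rad, θ = 19° → φ = 73.94°, λ = -162.19°.

latitude 73.94°, longitude -162.19°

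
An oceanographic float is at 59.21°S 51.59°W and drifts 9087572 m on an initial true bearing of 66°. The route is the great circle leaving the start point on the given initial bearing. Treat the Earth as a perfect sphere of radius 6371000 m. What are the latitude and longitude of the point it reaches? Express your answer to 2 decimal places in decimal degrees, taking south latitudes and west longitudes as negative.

Angular distance δ = d/R = 9087572 / 6371000 = 1.426396 rad.
Start latitude φ₁ = -1.033409 rad; initial bearing θ = 1.151917 rad.
Destination latitude: φ₂ = arcsin( sin φ₁ cos δ + cos φ₁ sin δ cos θ ) = arcsin(0.082423) = 4.73°.
Then Δλ = atan2(0.462771, 0.214704) = 1.136400 rad, from sin θ sin δ cos φ₁ over cos δ − sin φ₁ sin φ₂.
Hence λ₂ = -51.59° + 65.11° = 13.52°.

latitude 4.73°, longitude 13.52°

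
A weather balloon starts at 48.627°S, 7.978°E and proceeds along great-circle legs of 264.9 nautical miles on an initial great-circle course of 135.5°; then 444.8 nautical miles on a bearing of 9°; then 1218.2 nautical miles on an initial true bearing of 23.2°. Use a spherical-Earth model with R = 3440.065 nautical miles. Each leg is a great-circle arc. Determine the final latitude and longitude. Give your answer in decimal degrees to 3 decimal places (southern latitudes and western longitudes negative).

Apply the spherical direct solution leg by leg, carrying full precision between legs.
Leg 1: from (-48.627°, 7.978°), δ = 264.9/3440.065 = 0.077004 rad, θ = 135.5° → φ = -51.671°, λ = 12.966°.
Leg 2: from (-51.671°, 12.966°), δ = 444.8/3440.065 = 0.129300 rad, θ = 9° → φ = -44.342°, λ = 14.582°.
Leg 3: from (-44.342°, 14.582°), δ = 1218.2/3440.065 = 0.354121 rad, θ = 23.2° → φ = -25.317°, λ = 23.274°.

latitude -25.317°, longitude 23.274°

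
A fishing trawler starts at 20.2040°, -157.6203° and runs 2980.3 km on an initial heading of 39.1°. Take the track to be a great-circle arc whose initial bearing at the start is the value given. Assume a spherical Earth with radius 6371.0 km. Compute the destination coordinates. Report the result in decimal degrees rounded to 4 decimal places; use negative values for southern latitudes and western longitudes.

Central angle δ = d/R = 0.467792 rad.
Converting: φ₁ = 0.352626 rad, θ = 0.682424 rad.
Applying the spherical law of cosines for sides, sin φ₂ = sin φ₁ cos δ + cos φ₁ sin δ cos θ = 0.636660, so φ₂ = 39.5432°.
For the longitude increment, Δλ = atan2( sin θ sin δ cos φ₁, cos δ − sin φ₁ sin φ₂ ) = atan2(0.266884, 0.672687) = 21.6403°.
λ₂ = -157.6203° + 21.6403° = -135.9800°.

latitude 39.5432°, longitude -135.9800°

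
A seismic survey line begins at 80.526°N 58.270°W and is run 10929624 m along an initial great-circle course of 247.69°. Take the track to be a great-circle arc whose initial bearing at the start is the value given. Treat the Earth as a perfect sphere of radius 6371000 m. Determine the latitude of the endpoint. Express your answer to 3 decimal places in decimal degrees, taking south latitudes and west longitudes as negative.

δ = 10929624/6371000 = 1.715527 rad (98.2925°).
Converting: φ₁ = 1.405444 rad, θ = 4.323006 rad.
sin φ₂ = sin φ₁ cos δ + cos φ₁ sin δ cos θ = (0.986360)(-0.144226) + (0.164600)(0.989545)(-0.379618) = -0.204091
φ₂ = asin(-0.204091) = -0.205535 rad = -11.776°.
Δλ = atan2( sin θ sin δ cos φ₁ , cos δ − sin φ₁ sin φ₂ ) = atan2(-0.150687, 0.057081) = -1.208694 rad = -69.253°.
Hence λ₂ = -58.270° + -69.253° = -127.523°.

latitude -11.776°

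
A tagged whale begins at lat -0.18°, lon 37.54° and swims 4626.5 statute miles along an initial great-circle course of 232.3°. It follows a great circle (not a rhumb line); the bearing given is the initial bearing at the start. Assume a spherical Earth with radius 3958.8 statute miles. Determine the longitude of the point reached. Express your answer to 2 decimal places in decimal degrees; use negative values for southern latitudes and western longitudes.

Angular distance δ = d/R = 4626.5 / 3958.8 = 1.168662 rad.
Start latitude φ₁ = -0.003142 rad; initial bearing θ = 4.054400 rad.
sin φ₂ = sin φ₁ cos δ + cos φ₁ sin δ cos θ = (-0.003142)(0.391383) + (0.999995)(0.920228)(-0.611527) = -0.563971
φ₂ = asin(-0.563971) = -0.599187 rad = -34.33°.
Δλ = atan2( sin θ sin δ cos φ₁ , cos δ − sin φ₁ sin φ₂ ) = atan2(-0.728102, 0.389611) = -1.079461 rad = -61.85°.
λ₂ = 37.54° + -61.85° = -24.31°.

longitude -24.31°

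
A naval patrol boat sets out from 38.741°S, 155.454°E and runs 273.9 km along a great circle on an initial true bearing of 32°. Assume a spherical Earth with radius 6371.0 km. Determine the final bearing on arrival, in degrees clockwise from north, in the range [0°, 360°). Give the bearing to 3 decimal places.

Central angle δ = d/R = 0.042992 rad.
With φ₁ = -38.741° = -0.676158 rad and θ = 32° = 0.558505 rad:
Applying the spherical law of cosines for sides, sin φ₂ = sin φ₁ cos δ + cos φ₁ sin δ cos θ = -0.596794, so φ₂ = -36.641°.
Then Δλ = atan2(0.017764, 0.625602) = 0.028388 rad, from sin θ sin δ cos φ₁ over cos δ − sin φ₁ sin φ₂.
Hence λ₂ = 155.454° + 1.626° = 157.080°.
The forward bearing on arrival equals the back-azimuth from the destination plus 180°.
Back-azimuth from P₂ (-36.641°, 157.080°) to P₁ (-38.741°, 155.454°), with Δλ' = λ₁ − λ₂ = -1.626°: atan2( sin Δλ' cos φ₁ , cos φ₂ sin φ₁ − sin φ₂ cos φ₁ cos Δλ' ) = 211.005°.
Final bearing = (211.005° + 180°) mod 360° = 31.005°.

final bearing 31.005°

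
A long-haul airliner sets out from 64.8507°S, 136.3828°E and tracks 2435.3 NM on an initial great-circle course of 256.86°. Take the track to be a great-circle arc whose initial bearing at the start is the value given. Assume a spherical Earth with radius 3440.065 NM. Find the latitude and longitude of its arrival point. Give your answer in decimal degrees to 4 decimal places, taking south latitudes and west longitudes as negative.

The arc subtends δ = 2435.3/3440.065 = 0.707923 rad at the centre.
With φ₁ = -64.8507° = -1.131858 rad and θ = 256.86° = 4.483053 rad:
Destination latitude: φ₂ = arcsin( sin φ₁ cos δ + cos φ₁ sin δ cos θ ) = arcsin(-0.750518) = -48.6353°.
Then Δλ = atan2(-0.269110, 0.080343) = -1.280670 rad, from sin θ sin δ cos φ₁ over cos δ − sin φ₁ sin φ₂.
λ₂ = λ₁ + Δλ = 63.0058°.

latitude -48.6353°, longitude 63.0058°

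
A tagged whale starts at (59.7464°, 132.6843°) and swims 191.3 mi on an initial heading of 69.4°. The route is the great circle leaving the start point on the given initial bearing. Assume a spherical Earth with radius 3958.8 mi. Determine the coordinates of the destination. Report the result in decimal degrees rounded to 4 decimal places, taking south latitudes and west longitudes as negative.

latitude 60.6169°, longitude 137.9719°

The arc subtends δ = 191.3/3958.8 = 0.048323 rad at the centre.
Start latitude φ₁ = 1.042771 rad; initial bearing θ = 1.211259 rad.
sin φ₂ = sin φ₁ cos δ + cos φ₁ sin δ cos θ = (0.863804)(0.998833) + (0.503828)(0.048304)(0.351842) = 0.871358
φ₂ = asin(0.871358) = 1.057964 rad = 60.6169°.
Δλ = atan2( sin θ sin δ cos φ₁ , cos δ − sin φ₁ sin φ₂ ) = atan2(0.022781, 0.246150) = 0.092285 rad = 5.2876°.
Hence λ₂ = 132.6843° + 5.2876° = 137.9719°.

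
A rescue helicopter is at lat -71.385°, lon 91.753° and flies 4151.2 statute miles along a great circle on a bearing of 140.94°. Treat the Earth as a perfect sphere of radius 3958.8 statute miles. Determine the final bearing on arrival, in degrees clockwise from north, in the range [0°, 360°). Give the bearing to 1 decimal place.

final bearing 16.1°

The arc subtends δ = 4151.2/3958.8 = 1.048601 rad at the centre.
With φ₁ = -71.385° = -1.245903 rad and θ = 140.94° = 2.459867 rad:
Destination latitude: φ₂ = arcsin( sin φ₁ cos δ + cos φ₁ sin δ cos θ ) = arcsin(-0.687517) = -43.434°.
Then Δλ = atan2(0.174336, -0.152765) = 2.290345 rad, from sin θ sin δ cos φ₁ over cos δ − sin φ₁ sin φ₂.
λ₂ = 91.753° + 131.227° = 222.980°, normalized to (−180°, 180°] → -137.020°.
The forward bearing on arrival equals the back-azimuth from the destination plus 180°.
Back-azimuth from P₂ (-43.4°, -137.0°) to P₁ (-71.4°, 91.8°), with Δλ' = λ₁ − λ₂ = 228.8°: atan2( sin Δλ' cos φ₁ , cos φ₂ sin φ₁ − sin φ₂ cos φ₁ cos Δλ' ) = 196.1°.
Final bearing = (196.1° + 180°) mod 360° = 16.1°.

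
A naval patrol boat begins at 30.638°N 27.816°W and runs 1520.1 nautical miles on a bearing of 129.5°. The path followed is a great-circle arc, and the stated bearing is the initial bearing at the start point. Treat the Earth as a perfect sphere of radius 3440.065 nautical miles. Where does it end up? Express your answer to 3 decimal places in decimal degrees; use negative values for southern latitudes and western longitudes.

δ = 1520.1/3440.065 = 0.441881 rad (25.3179°).
Converting: φ₁ = 0.534734 rad, θ = 2.260201 rad.
sin φ₂ = sin φ₁ cos δ + cos φ₁ sin δ cos θ = (0.509612)(0.903949) + (0.860404)(0.427641)(-0.636078) = 0.226622
φ₂ = asin(0.226622) = 0.228608 rad = 13.098°.
For the longitude increment, Δλ = atan2( sin θ sin δ cos φ₁, cos δ − sin φ₁ sin φ₂ ) = atan2(0.283915, 0.788459) = 19.803°.
λ₂ = -27.816° + 19.803° = -8.013°.

latitude 13.098°, longitude -8.013°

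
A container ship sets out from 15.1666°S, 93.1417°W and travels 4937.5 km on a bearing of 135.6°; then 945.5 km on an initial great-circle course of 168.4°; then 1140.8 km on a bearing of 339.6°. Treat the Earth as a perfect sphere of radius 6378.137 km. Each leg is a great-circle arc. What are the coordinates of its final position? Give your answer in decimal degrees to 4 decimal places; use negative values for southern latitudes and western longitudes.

Apply the spherical direct solution leg by leg, carrying full precision between legs.
Leg 1: from (-15.1666°, -93.1417°), δ = 4937.5/6378.137 = 0.774129 rad, θ = 135.6° → φ = -42.0020°, λ = -51.9782°.
Leg 2: from (-42.0020°, -51.9782°), δ = 945.5/6378.137 = 0.148241 rad, θ = 168.4° → φ = -50.2941°, λ = -49.3136°.
Leg 3: from (-50.2941°, -49.3136°), δ = 1140.8/6378.137 = 0.178861 rad, θ = 339.6° → φ = -40.5817°, λ = -53.9973°.

latitude -40.5817°, longitude -53.9973°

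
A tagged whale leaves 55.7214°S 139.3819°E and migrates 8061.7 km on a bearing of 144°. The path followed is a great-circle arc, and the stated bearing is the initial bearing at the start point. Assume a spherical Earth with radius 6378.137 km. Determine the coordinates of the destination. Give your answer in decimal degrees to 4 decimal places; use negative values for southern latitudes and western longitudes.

Angular distance δ = d/R = 8061.7 / 6378.137 = 1.263958 rad.
Converting: φ₁ = -0.972522 rad, θ = 2.513274 rad.
Applying the spherical law of cosines for sides, sin φ₂ = sin φ₁ cos δ + cos φ₁ sin δ cos θ = -0.683954, so φ₂ = -43.1534°.
Then Δλ = atan2(0.315589, -0.263111) = 2.265760 rad, from sin θ sin δ cos φ₁ over cos δ − sin φ₁ sin φ₂.
λ₂ = 139.3819° + 129.8185° = 269.2004°, normalized to (−180°, 180°] → -90.7996°.

latitude -43.1534°, longitude -90.7996°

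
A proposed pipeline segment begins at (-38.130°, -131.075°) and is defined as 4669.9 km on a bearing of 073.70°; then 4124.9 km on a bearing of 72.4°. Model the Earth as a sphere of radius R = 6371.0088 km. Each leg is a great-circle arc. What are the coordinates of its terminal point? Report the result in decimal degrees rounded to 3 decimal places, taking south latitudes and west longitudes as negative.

latitude -4.293°, longitude -53.355°

Apply the spherical direct solution leg by leg, carrying full precision between legs.
Leg 1: from (-38.130°, -131.075°), δ = 4669.9/6371.0088 = 0.732992 rad, θ = 73.7° → φ = -18.129°, λ = -88.563°.
Leg 2: from (-18.129°, -88.563°), δ = 4124.9/6371.0088 = 0.647448 rad, θ = 72.4° → φ = -4.293°, λ = -53.355°.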